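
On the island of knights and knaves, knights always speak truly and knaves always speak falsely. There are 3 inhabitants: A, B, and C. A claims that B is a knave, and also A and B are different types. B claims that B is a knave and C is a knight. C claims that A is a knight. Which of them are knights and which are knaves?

A is a knave, B is a knave, and C is a knave.

A is a knave; "B is a knave, and also A and B are different types" is false, as required.
B (knave): "B is a knave and C is a knight" — false. ✓
C (knave): "A is a knight" — false. ✓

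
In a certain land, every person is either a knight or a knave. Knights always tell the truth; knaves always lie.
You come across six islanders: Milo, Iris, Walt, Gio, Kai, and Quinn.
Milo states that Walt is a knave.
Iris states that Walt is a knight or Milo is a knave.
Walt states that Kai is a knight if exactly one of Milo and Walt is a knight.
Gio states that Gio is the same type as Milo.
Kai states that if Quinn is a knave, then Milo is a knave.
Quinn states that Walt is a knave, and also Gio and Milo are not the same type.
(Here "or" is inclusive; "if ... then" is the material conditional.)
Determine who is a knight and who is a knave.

As a knight, Milo's statement "Walt is a knave" should be True; it is.
Iris is a knave; "Walt is a knight or Milo is a knave" is false, as required.
Walt is a knave, so "Kai is a knight if exactly one of Milo and Walt is a knight" must be false — and it is.
Gio is a knight, and the claim "Gio is the same type as Milo" is indeed True.
Kai is a knave, and the claim "if Quinn is a knave, then Milo is a knave" is indeed false.
Quinn is a knave, so "Walt is a knave, and also Gio and Milo are not the same type" must be false — and it is.

Knights: Milo and Gio. Knaves: Iris, Walt, Kai, and Quinn.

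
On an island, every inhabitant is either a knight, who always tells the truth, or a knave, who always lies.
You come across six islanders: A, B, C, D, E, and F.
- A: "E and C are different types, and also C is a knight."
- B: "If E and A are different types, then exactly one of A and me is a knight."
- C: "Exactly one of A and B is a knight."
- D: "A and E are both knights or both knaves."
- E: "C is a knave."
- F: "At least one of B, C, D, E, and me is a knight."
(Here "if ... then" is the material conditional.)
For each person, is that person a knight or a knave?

A is a knave, B is a knave, C is a knave, D is a knave, E is a knight, and F is a knight.

A is a knave; "E and C are different types, and also C is a knight" is false, as required.
B is a knave, and the claim "if E and A are different types, then exactly one of A and me is a knight" is indeed false.
C is a knave, and the claim "exactly one of A and B is a knight" is indeed false.
As a knave, D's statement "A and E are both knights or both knaves" should be false; it is.
Since E is a knight, "C is a knave" needs to be True, which holds.
F is a knight, and the claim "at least one of B, C, D, E, and me is a knight" is indeed True.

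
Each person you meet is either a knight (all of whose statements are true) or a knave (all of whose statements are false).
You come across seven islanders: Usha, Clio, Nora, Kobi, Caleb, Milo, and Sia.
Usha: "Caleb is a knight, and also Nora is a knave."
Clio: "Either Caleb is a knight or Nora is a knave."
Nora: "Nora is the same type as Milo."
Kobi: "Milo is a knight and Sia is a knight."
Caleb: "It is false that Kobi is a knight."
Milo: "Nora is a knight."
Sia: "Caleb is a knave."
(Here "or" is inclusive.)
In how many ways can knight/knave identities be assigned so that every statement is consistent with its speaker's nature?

2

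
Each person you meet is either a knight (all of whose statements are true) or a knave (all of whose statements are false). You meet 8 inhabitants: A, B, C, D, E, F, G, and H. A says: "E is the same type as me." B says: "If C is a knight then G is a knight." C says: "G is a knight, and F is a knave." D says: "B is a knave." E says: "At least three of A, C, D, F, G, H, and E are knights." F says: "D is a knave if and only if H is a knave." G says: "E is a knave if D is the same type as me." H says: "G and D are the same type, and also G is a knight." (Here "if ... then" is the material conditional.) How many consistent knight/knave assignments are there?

3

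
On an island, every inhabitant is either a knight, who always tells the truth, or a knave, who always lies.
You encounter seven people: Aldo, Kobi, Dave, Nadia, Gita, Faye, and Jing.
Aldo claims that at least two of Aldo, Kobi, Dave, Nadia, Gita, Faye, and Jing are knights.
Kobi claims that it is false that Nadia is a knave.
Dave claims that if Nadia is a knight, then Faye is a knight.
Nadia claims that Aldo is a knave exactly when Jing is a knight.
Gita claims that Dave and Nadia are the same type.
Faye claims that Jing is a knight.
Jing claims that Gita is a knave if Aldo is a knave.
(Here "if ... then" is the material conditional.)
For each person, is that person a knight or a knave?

Aldo is a knight, and the claim "at least two of Aldo, Kobi, Dave, Nadia, Gita, Faye, and Jing are knights" is indeed true.
Since Kobi is a knave, "it is false that Nadia is a knave" needs to be false, which holds.
Dave (knight): "if Nadia is a knight, then Faye is a knight" — true. ✓
Since Nadia is a knave, "Aldo is a knave exactly when Jing is a knight" needs to be false, which holds.
Gita is a knave, and the claim "Dave and Nadia are the same type" is indeed false.
Faye is a knight, and the claim "Jing is a knight" is indeed true.
Jing (knight): "Gita is a knave if Aldo is a knave" — true. ✓

Aldo is a knight, Kobi is a knave, Dave is a knight, Nadia is a knave, Gita is a knave, Faye is a knight, and Jing is a knight.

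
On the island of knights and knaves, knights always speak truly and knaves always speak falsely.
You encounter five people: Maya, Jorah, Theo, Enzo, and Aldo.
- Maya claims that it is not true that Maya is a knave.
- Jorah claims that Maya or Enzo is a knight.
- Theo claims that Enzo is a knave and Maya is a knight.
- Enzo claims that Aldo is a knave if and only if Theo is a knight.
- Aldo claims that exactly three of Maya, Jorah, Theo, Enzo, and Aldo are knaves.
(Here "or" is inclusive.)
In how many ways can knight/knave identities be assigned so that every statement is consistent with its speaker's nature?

1

Consistent assignments:
  Maya=knave, Jorah=knave, Theo=knave, Enzo=knave, Aldo=knave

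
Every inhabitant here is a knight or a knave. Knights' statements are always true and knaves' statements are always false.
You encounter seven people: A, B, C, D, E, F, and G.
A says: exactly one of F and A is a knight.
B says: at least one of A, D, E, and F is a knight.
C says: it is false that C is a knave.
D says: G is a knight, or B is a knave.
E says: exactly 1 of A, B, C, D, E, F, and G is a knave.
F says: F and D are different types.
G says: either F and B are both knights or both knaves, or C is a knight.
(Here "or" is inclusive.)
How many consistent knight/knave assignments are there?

1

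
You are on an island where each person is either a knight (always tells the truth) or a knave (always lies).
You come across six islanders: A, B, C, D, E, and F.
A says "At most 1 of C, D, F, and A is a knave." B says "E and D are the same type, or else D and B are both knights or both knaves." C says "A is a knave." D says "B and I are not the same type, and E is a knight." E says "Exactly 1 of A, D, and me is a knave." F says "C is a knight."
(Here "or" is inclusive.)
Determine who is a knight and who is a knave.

A is a knave; "at most 1 of C, D, F, and A is a knave" is False, as required.
B is a knight, and the claim "E and D are the same type, or else D and B are both knights or both knaves" is indeed True.
C is a knight, so "A is a knave" must be True — and it is.
D is a knave, so "B and I are not the same type, and E is a knight" must be False — and it is.
E is a knave, so "exactly 1 of A, D, and me is a knave" must be False — and it is.
Since F is a knight, "C is a knight" needs to be True, which holds.

A is a knave, B is a knight, C is a knight, D is a knave, E is a knave, and F is a knight.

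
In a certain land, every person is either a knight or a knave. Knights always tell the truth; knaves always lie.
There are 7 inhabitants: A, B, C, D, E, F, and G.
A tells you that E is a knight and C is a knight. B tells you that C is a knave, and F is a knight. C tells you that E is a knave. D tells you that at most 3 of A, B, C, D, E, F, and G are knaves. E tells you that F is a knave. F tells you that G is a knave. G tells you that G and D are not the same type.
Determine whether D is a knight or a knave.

Consistent assignments: {A=knave, B=knave, C=knight, D=knave, E=knave, F=knight, G=knave}; {A=knave, B=knave, C=knave, D=knave, E=knight, F=knave, G=knight}
In every consistent assignment, D is a knave.

D is a knave.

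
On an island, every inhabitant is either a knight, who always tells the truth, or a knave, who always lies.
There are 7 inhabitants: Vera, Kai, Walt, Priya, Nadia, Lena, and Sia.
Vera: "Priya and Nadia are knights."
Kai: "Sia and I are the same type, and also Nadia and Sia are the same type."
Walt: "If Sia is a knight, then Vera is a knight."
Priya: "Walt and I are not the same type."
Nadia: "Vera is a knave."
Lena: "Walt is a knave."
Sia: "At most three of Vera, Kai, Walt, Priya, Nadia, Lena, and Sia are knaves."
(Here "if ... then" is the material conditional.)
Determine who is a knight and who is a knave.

Vera is a knave, Kai is a knight, Walt is a knave, Priya is a knave, Nadia is a knight, Lena is a knight, and Sia is a knight.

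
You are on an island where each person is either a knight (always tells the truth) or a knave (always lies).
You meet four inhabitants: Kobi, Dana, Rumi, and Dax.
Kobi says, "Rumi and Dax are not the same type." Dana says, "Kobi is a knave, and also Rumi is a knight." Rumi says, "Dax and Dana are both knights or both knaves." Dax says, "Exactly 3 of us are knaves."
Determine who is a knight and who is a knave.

Kobi is a knight, Dana is a knave, Rumi is a knight, and Dax is a knave.

Suppose Kobi is a knave. Then Kobi's statement "Rumi and Dax are not the same type" would have to be false. Checking the 8 ways to assign the others, none is consistent with every speaker.
(For instance, with Dana=knave, Rumi=knight, Dax=knave, Kobi's claim "Rumi and Dax are not the same type" comes out true where it would need to be false.)
So Kobi must be a knight, making "Rumi and Dax are not the same type" true. Taking Kobi=knight, Dana=knave, Rumi=knight, Dax=knave, each remaining statement checks out:
  Dana (knave): "Kobi is a knave, and also Rumi is a knight" — false. ✓
  Rumi (knight): "Dax and Dana are both knights or both knaves" — true. ✓
  Dax (knave): "exactly 3 of us are knaves" — false. ✓
This is the unique consistent assignment.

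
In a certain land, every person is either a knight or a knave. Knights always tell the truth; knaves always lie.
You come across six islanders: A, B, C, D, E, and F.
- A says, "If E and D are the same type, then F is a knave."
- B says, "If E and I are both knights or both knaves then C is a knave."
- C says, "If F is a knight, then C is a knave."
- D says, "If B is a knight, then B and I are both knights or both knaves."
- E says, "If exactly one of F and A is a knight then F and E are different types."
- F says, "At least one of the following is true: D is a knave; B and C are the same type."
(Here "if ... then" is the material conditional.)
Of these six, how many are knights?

3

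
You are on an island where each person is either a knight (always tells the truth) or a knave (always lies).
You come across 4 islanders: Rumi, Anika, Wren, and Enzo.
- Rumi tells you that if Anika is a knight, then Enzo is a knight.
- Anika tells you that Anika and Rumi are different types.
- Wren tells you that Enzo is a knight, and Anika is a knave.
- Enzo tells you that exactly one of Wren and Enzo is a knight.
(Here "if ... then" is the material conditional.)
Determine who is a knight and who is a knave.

Rumi is a knave, so "if Anika is a knight, then Enzo is a knight" must be False — and it is.
Anika (knight): "Anika and Rumi are different types" — True. ✓
Wren is a knave, and the claim "Enzo is a knight, and Anika is a knave" is indeed False.
Since Enzo is a knave, "exactly one of Wren and Enzo is a knight" needs to be False, which holds.

Rumi is a knave, Anika is a knight, Wren is a knave, and Enzo is a knave.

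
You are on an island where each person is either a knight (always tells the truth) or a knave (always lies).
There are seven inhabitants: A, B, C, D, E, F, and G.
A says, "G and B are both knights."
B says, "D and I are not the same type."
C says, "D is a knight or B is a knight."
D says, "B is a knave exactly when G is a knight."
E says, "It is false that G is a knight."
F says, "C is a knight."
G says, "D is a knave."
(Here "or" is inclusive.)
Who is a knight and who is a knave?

A is a knight, B is a knight, C is a knight, D is a knave, E is a knave, F is a knight, and G is a knight.

Since A is a knight, "G and B are both knights" needs to be true, which holds.
As a knight, B's statement "D and I are not the same type" should be true; it is.
C (knight): "D is a knight or B is a knight" — true. ✓
D is a knave, and the claim "B is a knave exactly when G is a knight" is indeed false.
As a knave, E's statement "it is false that G is a knight" should be false; it is.
Since F is a knight, "C is a knight" needs to be true, which holds.
G (knight): "D is a knave" — true. ✓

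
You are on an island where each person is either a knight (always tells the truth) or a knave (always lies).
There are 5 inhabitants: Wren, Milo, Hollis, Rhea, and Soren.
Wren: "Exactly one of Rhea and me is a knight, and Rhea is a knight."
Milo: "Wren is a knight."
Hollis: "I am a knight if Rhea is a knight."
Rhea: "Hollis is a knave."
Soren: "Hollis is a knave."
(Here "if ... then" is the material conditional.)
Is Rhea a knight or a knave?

Rhea is a knave.

Consistent assignments: {Wren=knave, Milo=knave, Hollis=knight, Rhea=knave, Soren=knave}
In every consistent assignment, Rhea is a knave.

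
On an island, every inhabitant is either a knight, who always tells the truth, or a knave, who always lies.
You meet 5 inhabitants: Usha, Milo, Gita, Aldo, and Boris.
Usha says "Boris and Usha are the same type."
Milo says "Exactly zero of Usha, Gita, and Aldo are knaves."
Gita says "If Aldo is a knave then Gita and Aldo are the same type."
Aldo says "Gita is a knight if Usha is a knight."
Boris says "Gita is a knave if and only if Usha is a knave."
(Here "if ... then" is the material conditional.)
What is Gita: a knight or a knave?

Gita is a knight.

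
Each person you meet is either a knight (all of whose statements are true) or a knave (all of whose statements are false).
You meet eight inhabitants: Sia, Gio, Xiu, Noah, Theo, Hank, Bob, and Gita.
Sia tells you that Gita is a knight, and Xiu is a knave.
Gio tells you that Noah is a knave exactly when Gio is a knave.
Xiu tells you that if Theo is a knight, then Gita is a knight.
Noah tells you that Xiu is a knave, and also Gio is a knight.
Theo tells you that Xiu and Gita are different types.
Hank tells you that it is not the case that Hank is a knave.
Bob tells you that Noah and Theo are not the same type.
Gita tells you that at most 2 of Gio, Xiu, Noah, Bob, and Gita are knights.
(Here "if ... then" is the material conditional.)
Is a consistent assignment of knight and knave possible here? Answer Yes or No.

No

Checking all 256 assignments, each has at least one speaker whose statement's truth value contradicts their type.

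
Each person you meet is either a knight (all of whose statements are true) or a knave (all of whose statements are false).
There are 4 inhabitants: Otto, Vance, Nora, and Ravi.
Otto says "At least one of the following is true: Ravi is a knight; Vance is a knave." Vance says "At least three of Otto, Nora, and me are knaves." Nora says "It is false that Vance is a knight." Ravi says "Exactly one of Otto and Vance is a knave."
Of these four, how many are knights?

3

The unique consistent assignment is Otto=knight, Vance=knave, Nora=knight, Ravi=knight.
That has 3 knights.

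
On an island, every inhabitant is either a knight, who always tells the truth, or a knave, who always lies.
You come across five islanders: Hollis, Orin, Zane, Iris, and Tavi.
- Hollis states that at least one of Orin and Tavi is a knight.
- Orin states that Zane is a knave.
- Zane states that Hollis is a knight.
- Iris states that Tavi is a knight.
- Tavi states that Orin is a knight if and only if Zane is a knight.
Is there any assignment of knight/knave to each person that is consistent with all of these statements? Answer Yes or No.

No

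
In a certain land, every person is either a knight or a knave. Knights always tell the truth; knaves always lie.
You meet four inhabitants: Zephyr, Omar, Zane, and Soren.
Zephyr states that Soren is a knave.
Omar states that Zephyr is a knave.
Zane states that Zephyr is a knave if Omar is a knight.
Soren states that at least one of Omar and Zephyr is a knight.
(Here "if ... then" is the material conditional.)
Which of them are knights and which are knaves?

Zephyr is a knave, Omar is a knight, Zane is a knight, and Soren is a knight.

Zephyr is a knave; "Soren is a knave" is False, as required.
Omar (knight): "Zephyr is a knave" — True. ✓
Zane (knight): "Zephyr is a knave if Omar is a knight" — True. ✓
As a knight, Soren's statement "at least one of Omar and Zephyr is a knight" should be True; it is.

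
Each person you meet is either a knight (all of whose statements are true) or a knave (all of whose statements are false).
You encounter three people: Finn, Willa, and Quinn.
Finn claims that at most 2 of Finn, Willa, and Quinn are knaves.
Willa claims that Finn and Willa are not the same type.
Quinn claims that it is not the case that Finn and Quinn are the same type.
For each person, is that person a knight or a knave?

Knights: none. Knaves: Finn, Willa, and Quinn.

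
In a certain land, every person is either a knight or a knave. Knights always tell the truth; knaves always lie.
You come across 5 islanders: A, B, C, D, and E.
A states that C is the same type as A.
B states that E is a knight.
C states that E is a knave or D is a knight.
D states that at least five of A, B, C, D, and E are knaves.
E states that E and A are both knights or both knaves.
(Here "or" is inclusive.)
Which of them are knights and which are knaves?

As a knight, A's statement "C is the same type as A" should be true; it is.
B is a knave, so "E is a knight" must be False — and it is.
C (knight): "E is a knave or D is a knight" — true. ✓
D is a knave, so "at least five of A, B, C, D, and E are knaves" must be False — and it is.
E (knave): "E and A are both knights or both knaves" — False. ✓

A is a knight, B is a knave, C is a knight, D is a knave, and E is a knave.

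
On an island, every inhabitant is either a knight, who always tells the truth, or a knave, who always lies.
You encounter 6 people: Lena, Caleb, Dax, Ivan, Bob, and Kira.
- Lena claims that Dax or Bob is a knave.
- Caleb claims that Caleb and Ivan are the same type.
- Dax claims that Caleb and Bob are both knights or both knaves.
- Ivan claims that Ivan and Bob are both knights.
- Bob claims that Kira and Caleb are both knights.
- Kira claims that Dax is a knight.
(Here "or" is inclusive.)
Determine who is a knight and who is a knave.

Lena is a knave, Caleb is a knight, Dax is a knight, Ivan is a knight, Bob is a knight, and Kira is a knight.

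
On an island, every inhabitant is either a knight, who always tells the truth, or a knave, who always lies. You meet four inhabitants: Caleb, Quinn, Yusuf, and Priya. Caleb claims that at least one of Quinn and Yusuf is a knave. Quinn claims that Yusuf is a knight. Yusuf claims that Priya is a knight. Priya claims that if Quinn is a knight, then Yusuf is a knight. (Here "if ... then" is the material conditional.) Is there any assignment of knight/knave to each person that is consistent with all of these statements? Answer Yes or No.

One consistent assignment: Caleb=knave, Quinn=knight, Yusuf=knight, Priya=knight.

Yes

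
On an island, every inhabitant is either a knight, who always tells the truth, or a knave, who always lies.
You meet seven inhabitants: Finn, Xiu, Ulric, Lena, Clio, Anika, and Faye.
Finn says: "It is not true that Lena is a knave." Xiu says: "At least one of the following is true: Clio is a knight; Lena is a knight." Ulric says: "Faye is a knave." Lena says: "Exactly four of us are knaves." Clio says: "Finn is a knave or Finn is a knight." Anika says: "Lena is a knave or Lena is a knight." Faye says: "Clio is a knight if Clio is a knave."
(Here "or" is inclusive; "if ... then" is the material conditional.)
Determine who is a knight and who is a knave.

Finn is a knave, Xiu is a knight, Ulric is a knave, Lena is a knave, Clio is a knight, Anika is a knight, and Faye is a knight.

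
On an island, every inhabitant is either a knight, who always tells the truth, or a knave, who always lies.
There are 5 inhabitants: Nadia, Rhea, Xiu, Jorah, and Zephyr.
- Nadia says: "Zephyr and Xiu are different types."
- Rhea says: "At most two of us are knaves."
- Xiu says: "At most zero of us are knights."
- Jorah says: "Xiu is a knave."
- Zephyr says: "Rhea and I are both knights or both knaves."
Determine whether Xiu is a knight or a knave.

Consistent assignments: {Nadia=knight, Rhea=knight, Xiu=knave, Jorah=knight, Zephyr=knight}
In every consistent assignment, Xiu is a knave.

Xiu is a knave.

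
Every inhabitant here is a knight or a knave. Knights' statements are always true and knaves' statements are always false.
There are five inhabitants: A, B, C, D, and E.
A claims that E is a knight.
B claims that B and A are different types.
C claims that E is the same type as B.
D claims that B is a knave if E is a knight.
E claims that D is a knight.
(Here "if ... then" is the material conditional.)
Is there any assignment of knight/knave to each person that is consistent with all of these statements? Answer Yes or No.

No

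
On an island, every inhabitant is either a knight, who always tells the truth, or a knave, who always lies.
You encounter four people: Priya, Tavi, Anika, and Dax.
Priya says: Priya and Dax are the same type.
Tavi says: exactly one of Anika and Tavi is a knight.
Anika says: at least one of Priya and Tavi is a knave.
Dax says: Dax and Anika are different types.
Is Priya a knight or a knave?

Priya is a knight.

Consistent assignments: {Priya=knight, Tavi=knight, Anika=knave, Dax=knight}
In every consistent assignment, Priya is a knight.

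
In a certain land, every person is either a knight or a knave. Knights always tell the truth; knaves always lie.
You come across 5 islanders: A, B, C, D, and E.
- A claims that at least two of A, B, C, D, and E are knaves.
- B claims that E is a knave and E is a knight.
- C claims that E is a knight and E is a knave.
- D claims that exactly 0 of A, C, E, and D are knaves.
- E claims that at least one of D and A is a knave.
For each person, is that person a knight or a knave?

A is a knight, B is a knave, C is a knave, D is a knave, and E is a knight.

A (knight): "at least two of A, B, C, D, and E are knaves" — True. ✓
As a knave, B's statement "E is a knave and E is a knight" should be False; it is.
C (knave): "E is a knight and E is a knave" — False. ✓
D (knave): "exactly 0 of A, C, E, and D are knaves" — False. ✓
E is a knight, so "at least one of D and A is a knave" must be True — and it is.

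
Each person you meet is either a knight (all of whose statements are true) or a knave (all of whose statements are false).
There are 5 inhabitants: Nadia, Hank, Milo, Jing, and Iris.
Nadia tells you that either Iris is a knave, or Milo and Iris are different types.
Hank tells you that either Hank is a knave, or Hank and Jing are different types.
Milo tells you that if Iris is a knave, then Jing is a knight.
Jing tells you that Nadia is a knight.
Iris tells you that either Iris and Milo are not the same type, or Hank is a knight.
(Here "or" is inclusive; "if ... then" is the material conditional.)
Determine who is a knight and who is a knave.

Since Nadia is a knave, "either Iris is a knave, or Milo and Iris are different types" needs to be False, which holds.
As a knight, Hank's statement "either Hank is a knave, or Hank and Jing are different types" should be True; it is.
Milo is a knight; "if Iris is a knave, then Jing is a knight" is True, as required.
Since Jing is a knave, "Nadia is a knight" needs to be False, which holds.
Iris is a knight, and the claim "either Iris and Milo are not the same type, or Hank is a knight" is indeed True.

Knights: Hank, Milo, and Iris. Knaves: Nadia and Jing.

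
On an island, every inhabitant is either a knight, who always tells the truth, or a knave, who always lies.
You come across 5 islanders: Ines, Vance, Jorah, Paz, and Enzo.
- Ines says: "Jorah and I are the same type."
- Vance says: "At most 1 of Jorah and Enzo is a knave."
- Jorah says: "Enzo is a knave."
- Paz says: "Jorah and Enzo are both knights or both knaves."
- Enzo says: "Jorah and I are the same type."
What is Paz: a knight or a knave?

Paz is a knave.

Consistent assignments: {Ines=knight, Vance=knight, Jorah=knight, Paz=knave, Enzo=knave}; {Ines=knave, Vance=knight, Jorah=knight, Paz=knave, Enzo=knave}
In every consistent assignment, Paz is a knave.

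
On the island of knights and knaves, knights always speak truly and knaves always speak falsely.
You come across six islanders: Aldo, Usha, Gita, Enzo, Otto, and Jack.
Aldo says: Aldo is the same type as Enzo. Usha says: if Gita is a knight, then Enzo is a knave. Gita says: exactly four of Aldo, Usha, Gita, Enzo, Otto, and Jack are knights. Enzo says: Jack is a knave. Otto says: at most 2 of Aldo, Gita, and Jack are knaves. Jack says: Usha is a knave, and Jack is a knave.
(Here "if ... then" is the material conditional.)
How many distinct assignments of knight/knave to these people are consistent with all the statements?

1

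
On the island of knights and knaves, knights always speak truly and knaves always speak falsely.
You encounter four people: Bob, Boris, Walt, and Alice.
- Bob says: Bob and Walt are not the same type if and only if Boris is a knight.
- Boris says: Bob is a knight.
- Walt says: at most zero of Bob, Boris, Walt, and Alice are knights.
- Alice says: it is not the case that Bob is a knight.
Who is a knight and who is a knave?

Suppose Bob is a knave. Then Bob's statement "Bob and Walt are not the same type if and only if Boris is a knight" would have to be false. Checking the 8 ways to assign the others, none is consistent with every speaker.
(For instance, with Boris=knight, Walt=knave, Alice=knave, Boris's claim "Bob is a knight" comes out false where it would need to be true.)
So Bob must be a knight, making "Bob and Walt are not the same type if and only if Boris is a knight" true. Taking Bob=knight, Boris=knight, Walt=knave, Alice=knave, each remaining statement checks out:
  Boris (knight): "Bob is a knight" — true. ✓
  Walt (knave): "at most zero of Bob, Boris, Walt, and Alice are knights" — false. ✓
  Alice (knave): "it is not the case that Bob is a knight" — false. ✓
This is the unique consistent assignment.

Bob is a knight, Boris is a knight, Walt is a knave, and Alice is a knave.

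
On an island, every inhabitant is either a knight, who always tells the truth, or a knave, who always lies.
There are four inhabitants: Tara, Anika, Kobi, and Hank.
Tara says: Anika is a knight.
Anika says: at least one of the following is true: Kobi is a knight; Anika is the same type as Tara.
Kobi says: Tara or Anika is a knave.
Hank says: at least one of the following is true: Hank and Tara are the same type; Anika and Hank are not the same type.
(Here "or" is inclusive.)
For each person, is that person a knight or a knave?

Knights: Tara, Anika, and Hank. Knaves: Kobi.

Suppose Tara is a knave. Then Tara's statement "Anika is a knight" would have to be false. Checking the 8 ways to assign the others, none is consistent with every speaker.
(For instance, with Anika=knight, Kobi=knave, Hank=knight, Tara's claim "Anika is a knight" comes out true where it would need to be false.)
So Tara must be a knight, making "Anika is a knight" true. Taking Tara=knight, Anika=knight, Kobi=knave, Hank=knight, each remaining statement checks out:
  Anika (knight): "at least one of the following is true: Kobi is a knight; Anika is the same type as Tara" — true. ✓
  Kobi (knave): "Tara or Anika is a knave" — false. ✓
  Hank (knight): "at least one of the following is true: Hank and Tara are the same type; Anika and Hank are not the same type" — true. ✓
This is the unique consistent assignment.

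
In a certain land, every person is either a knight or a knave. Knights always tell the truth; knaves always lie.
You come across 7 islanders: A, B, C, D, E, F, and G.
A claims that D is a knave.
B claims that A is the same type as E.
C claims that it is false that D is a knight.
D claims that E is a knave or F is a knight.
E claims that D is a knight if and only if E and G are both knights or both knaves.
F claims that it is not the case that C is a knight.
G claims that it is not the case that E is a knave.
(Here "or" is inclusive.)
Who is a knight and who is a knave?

A (knave): "D is a knave" — false. ✓
B is a knave, so "A is the same type as E" must be false — and it is.
C (knave): "it is false that D is a knight" — false. ✓
D is a knight, so "E is a knave or F is a knight" must be True — and it is.
E (knight): "D is a knight if and only if E and G are both knights or both knaves" — True. ✓
F is a knight, so "it is not the case that C is a knight" must be True — and it is.
As a knight, G's statement "it is not the case that E is a knave" should be True; it is.

A is a knave, B is a knave, C is a knave, D is a knight, E is a knight, F is a knight, and G is a knight.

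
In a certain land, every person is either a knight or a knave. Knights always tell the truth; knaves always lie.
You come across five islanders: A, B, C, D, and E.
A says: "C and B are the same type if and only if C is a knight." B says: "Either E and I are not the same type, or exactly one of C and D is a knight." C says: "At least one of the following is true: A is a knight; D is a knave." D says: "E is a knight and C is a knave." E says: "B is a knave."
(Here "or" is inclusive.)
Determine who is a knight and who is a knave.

A is a knight, B is a knight, C is a knight, D is a knave, and E is a knave.

Suppose A is a knave. Then A's statement "C and B are the same type if and only if C is a knight" would have to be false. Checking the 16 ways to assign the others, none is consistent with every speaker.
(For instance, with B=knight, C=knight, D=knave, E=knave, A's claim "C and B are the same type if and only if C is a knight" comes out true where it would need to be false.)
So A must be a knight, making "C and B are the same type if and only if C is a knight" true. Taking A=knight, B=knight, C=knight, D=knave, E=knave, each remaining statement checks out:
  B (knight): "either E and I are not the same type, or exactly one of C and D is a knight" — true. ✓
  C (knight): "at least one of the following is true: A is a knight; D is a knave" — true. ✓
  D (knave): "E is a knight and C is a knave" — false. ✓
  E (knave): "B is a knave" — false. ✓
This is the unique consistent assignment.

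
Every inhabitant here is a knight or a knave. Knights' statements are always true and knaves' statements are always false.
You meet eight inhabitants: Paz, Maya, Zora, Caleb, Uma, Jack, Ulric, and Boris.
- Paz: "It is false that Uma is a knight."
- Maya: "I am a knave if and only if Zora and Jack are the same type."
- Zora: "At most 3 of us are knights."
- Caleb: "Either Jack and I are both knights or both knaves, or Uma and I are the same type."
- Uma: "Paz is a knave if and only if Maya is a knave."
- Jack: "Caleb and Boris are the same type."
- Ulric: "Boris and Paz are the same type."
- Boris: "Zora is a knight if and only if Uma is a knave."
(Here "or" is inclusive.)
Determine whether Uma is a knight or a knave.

Uma is a knight.

Consistent assignments: {Paz=knave, Maya=knave, Zora=knave, Caleb=knight, Uma=knight, Jack=knight, Ulric=knave, Boris=knight}
In every consistent assignment, Uma is a knight.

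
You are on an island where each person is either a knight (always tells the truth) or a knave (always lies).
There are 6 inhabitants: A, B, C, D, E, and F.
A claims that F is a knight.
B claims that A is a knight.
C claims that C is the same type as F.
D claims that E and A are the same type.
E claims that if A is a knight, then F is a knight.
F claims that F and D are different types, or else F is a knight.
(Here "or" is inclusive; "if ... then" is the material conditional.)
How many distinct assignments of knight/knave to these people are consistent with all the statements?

2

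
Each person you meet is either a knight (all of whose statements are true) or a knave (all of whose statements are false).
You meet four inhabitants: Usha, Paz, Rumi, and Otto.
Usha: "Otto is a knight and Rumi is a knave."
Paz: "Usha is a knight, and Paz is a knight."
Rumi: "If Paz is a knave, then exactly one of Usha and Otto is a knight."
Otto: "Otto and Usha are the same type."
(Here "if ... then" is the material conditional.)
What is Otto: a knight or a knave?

Otto is a knight.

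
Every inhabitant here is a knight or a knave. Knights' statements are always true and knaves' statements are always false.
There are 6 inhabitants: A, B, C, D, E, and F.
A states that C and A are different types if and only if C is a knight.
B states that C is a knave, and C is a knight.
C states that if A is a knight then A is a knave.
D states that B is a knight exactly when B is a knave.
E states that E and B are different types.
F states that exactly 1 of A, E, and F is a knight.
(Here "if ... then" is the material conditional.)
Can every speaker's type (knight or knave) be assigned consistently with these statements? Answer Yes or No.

No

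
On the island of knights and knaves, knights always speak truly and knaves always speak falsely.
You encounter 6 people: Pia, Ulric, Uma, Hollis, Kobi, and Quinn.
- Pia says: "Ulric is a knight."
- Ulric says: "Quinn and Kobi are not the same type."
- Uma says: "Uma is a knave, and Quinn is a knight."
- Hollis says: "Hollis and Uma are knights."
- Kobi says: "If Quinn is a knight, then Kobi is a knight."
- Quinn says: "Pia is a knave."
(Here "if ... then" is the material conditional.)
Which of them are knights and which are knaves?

Pia is a knight, Ulric is a knight, Uma is a knave, Hollis is a knave, Kobi is a knight, and Quinn is a knave.

Since Pia is a knight, "Ulric is a knight" needs to be true, which holds.
Ulric is a knight, so "Quinn and Kobi are not the same type" must be true — and it is.
Uma is a knave; "Uma is a knave, and Quinn is a knight" is False, as required.
Since Hollis is a knave, "Hollis and Uma are knights" needs to be False, which holds.
Kobi is a knight; "if Quinn is a knight, then Kobi is a knight" is true, as required.
Quinn is a knave; "Pia is a knave" is False, as required.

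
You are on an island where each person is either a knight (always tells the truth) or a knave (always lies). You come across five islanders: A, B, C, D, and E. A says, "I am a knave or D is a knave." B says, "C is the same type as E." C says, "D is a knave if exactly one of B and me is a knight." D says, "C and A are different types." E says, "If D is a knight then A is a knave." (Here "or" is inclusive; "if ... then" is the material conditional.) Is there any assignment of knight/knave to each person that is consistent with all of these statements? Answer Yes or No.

Yes

One consistent assignment: A=knight, B=knight, C=knight, D=knave, E=knight.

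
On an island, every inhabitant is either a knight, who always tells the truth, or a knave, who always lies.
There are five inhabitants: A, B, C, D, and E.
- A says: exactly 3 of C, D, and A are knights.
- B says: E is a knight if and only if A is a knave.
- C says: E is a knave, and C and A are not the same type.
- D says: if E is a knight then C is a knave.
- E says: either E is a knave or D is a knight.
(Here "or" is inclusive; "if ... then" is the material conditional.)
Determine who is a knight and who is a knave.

Knights: B, D, and E. Knaves: A and C.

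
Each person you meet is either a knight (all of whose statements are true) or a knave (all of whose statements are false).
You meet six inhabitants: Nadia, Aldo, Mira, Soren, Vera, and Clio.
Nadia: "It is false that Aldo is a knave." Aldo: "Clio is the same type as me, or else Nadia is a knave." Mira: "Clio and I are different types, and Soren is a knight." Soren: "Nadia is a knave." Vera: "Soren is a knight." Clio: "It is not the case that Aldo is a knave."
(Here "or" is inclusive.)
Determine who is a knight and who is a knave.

Nadia is a knight, so "it is false that Aldo is a knave" must be True — and it is.
As a knight, Aldo's statement "Clio is the same type as me, or else Nadia is a knave" should be True; it is.
Mira (knave): "Clio and I are different types, and Soren is a knight" — false. ✓
Soren is a knave, and the claim "Nadia is a knave" is indeed false.
Vera is a knave, and the claim "Soren is a knight" is indeed false.
Clio (knight): "it is not the case that Aldo is a knave" — True. ✓

Nadia is a knight, Aldo is a knight, Mira is a knave, Soren is a knave, Vera is a knave, and Clio is a knight.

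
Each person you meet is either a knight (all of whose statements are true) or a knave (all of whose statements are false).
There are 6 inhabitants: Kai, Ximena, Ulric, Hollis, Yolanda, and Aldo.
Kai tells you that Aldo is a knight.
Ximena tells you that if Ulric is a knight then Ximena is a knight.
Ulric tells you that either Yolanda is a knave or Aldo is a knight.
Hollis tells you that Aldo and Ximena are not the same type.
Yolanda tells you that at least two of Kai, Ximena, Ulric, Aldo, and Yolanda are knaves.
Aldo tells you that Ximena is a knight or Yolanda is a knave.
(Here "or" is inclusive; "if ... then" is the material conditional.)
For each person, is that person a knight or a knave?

Since Kai is a knight, "Aldo is a knight" needs to be True, which holds.
Ximena is a knight, so "if Ulric is a knight then Ximena is a knight" must be True — and it is.
Ulric is a knight, and the claim "either Yolanda is a knave or Aldo is a knight" is indeed True.
Hollis (knave): "Aldo and Ximena are not the same type" — False. ✓
Yolanda is a knave, and the claim "at least two of Kai, Ximena, Ulric, Aldo, and Yolanda are knaves" is indeed False.
Aldo is a knight, and the claim "Ximena is a knight or Yolanda is a knave" is indeed True.

Knights: Kai, Ximena, Ulric, and Aldo. Knaves: Hollis and Yolanda.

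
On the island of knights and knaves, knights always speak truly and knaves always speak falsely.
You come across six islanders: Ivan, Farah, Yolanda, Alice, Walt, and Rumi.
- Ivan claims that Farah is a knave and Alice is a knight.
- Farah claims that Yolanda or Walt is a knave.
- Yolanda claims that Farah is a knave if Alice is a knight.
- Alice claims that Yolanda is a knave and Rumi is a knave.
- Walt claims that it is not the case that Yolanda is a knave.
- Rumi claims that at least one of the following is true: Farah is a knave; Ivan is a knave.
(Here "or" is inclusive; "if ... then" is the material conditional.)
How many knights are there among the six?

The unique consistent assignment is Ivan=knave, Farah=knave, Yolanda=knight, Alice=knave, Walt=knight, Rumi=knight.
That has 3 knights.

3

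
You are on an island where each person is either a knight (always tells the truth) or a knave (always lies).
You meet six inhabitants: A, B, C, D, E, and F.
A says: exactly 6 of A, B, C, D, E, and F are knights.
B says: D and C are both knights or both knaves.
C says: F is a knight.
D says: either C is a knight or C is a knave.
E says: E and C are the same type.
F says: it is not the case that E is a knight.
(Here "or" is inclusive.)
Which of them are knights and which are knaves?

A is a knave, and the claim "exactly 6 of A, B, C, D, E, and F are knights" is indeed False.
As a knight, B's statement "D and C are both knights or both knaves" should be true; it is.
As a knight, C's statement "F is a knight" should be true; it is.
D is a knight, and the claim "either C is a knight or C is a knave" is indeed true.
E (knave): "E and C are the same type" — False. ✓
Since F is a knight, "it is not the case that E is a knight" needs to be true, which holds.

A is a knave, B is a knight, C is a knight, D is a knight, E is a knave, and F is a knight.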